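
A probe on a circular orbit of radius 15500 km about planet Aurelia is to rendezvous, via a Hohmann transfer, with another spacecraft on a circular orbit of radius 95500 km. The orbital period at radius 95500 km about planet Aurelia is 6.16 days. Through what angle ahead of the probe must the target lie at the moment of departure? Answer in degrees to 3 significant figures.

φ = 100°

From Kepler's third law T² = 4π²r³/μ at r = 95500 km, T = 6.16 days = 6.16 × 86400 s = 5.32224×10^5 s: μ = 4π²r³/T² = 1.21389×10^5 km³/s².
The Hohmann ellipse has a_t = (r₁ + r₂)/2 = 55500 km.
Transfer time t = π√(a_t³/μ) = 1.17896×10^5 s.
The target's mean motion on its circular orbit is ω₂ = √(μ/r₂³) = 1.18055×10^-5 rad/s.
Angle swept by the target during transfer: ω₂·t = 1.39182 rad = 79.75°.
Arrival is 180° from departure on the ellipse, so φ = 180° − 79.75° = 100°.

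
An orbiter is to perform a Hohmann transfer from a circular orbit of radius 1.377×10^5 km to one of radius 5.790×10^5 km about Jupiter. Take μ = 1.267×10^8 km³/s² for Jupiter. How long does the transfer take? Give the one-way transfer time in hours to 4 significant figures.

t = 16.63 hours

Transfer-ellipse semi-major axis a_t = (r₁ + r₂)/2 = (1.377×10^5 + 5.790×10^5)/2 = 3.5835×10^5 km.
By Kepler's third law the transfer-orbit period is T = 2π√(a_t³/μ), so t = T/2 = 59870 s.
Converting: 59870 s ÷ 3600 s/hour = 16.63 hours.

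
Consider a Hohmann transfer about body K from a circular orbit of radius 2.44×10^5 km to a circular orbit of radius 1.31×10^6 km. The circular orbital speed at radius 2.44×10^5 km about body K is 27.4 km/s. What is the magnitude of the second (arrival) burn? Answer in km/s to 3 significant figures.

From the circular-orbit relation v² = μ/r at r = 2.44×10^5 km: μ = v²r = (27.4)² × 2.44×10^5 = 1.83185×10^8 km³/s².
Transfer-ellipse semi-major axis a_t = (r₁ + r₂)/2 = (2.440×10^5 + 1.310×10^6)/2 = 7.770×10^5 km.
On the circular orbit at r = 1.310×10^6 km, v_c = √(μ/r) = 11.8252 km/s.
Vis-viva on the transfer ellipse at r = 1.310×10^6 km gives v_t = √[μ(2/r − 1/a_t)] = 6.62665 km/s.
Δv₂ = |v_t − v_c| = |6.62665 − 11.8252| = 5.199 km/s.

Δv₂ = 5.20 km/s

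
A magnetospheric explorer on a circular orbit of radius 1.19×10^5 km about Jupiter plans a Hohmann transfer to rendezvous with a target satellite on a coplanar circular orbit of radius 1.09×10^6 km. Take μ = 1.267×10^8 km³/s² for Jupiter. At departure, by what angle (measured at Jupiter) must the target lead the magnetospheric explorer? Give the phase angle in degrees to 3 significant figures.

φ = 106°

Semi-major axis of the transfer orbit: a_t = (1.190×10^5 + 1.090×10^6)/2 = 6.045×10^5 km.
Transfer time t = π√(a_t³/μ) = 1.3118×10^5 s.
The target's mean motion on its circular orbit is ω₂ = √(μ/r₂³) = 9.8912×10^-6 rad/s.
Angle swept by the target during transfer: ω₂·t = 1.2975 rad = 74.34°.
The magnetospheric explorer traverses 180° on the transfer ellipse, so the target must lead by 180° − 74.34° = 106°.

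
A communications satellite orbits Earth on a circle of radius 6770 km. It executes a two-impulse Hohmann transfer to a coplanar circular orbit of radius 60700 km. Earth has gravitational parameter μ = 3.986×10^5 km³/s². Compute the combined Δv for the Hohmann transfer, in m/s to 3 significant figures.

Semi-major axis of the transfer orbit: a_t = (6770 + 60700)/2 = 33735 km.
At r₁ the circular-orbit speed is v₁ = √(μ/r₁) = 7.67316 km/s.
On the transfer ellipse at r₁, vis-viva equation gives v_p = √[μ(2/r₁ − 1/a_t)] = 10.2927 km/s.
First burn Δv₁ = |v_p − v₁| = 2.6195 km/s.
At r₂, v₂ = √(μ/r₂) = 2.5626 km/s.
Transfer-orbit speed at r₂: v_a = √[μ(2/r₂ − 1/a_t)] = 1.1480 km/s.
Second burn Δv₂ = |v₂ − v_a| = 1.4146 km/s.
Total Δv = Δv₁ + Δv₂ = 4.034 km/s.

Δv = 4030 m/s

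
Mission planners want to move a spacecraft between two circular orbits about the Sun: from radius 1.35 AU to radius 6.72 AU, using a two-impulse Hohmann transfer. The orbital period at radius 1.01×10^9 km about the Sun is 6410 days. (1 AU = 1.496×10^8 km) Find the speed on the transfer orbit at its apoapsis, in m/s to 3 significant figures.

v = 6640 m/s

From Kepler's third law T² = 4π²r³/μ at r = 1.01×10^9 km, T = 6410 days = 6410 × 86400 s = 5.53824×10^8 s: μ = 4π²r³/T² = 1.32611×10^11 km³/s².
In km: r₁ = 1.35 × 1.496×10^8 = 2.0196×10^8 km; r₂ = 6.72 × 1.496×10^8 = 1.005312×10^9 km.
Semi-major axis of the transfer orbit: a_t = (2.0196×10^8 + 1.005312×10^9)/2 = 6.03636×10^8 km.
The apoapsis of the transfer ellipse is at r = 1.005312×10^9 km.
Applying v² = μ(2/r − 1/a_t): v = 6.643 km/s.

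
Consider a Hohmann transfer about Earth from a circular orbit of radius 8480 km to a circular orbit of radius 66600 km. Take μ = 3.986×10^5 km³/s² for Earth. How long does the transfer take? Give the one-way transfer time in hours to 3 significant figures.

The Hohmann ellipse has a_t = (r₁ + r₂)/2 = 37540 km.
Transfer time t = π√(a_t³/μ) = π√((37540)³ / 3.986×10^5) = 36190 s.
Converting: 36190 s ÷ 3600 s/hour = 10.1 hours.

t = 10.1 hours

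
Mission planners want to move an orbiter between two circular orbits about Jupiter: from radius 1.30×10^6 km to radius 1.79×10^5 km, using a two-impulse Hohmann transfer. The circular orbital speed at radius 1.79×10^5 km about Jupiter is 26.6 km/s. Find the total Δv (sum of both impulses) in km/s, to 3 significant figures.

From the circular-orbit relation v² = μ/r at r = 1.79×10^5 km: μ = v²r = (26.6)² × 1.79×10^5 = 1.26653×10^8 km³/s².
Transfer-ellipse semi-major axis a_t = (r₁ + r₂)/2 = (1.300×10^6 + 1.790×10^5)/2 = 7.395×10^5 km.
At r₁ the circular-orbit speed is v₁ = √(μ/r₁) = 9.870 km/s.
On the transfer ellipse at r₁, vis-viva equation gives v_a = √[μ(2/r₁ − 1/a_t)] = 4.856 km/s.
First burn Δv₁ = |v_a − v₁| = 5.014 km/s.
Circular speed at r₂: v₂ = √(μ/r₂) = 26.600 km/s.
Transfer-orbit speed at r₂: v_p = √[μ(2/r₂ − 1/a_t)] = 35.268 km/s.
Second burn Δv₂ = |v₂ − v_p| = 8.668 km/s.
Δv = Δv₁ + Δv₂ = 5.014 + 8.668 = 13.68 km/s.

Δv = 13.7 km/s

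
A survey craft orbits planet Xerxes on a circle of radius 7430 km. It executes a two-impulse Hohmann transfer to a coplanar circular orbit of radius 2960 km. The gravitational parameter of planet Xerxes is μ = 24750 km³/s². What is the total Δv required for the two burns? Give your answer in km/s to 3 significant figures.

Δv = 1.01 km/s

Semi-major axis of the transfer orbit: a_t = (7430 + 2960)/2 = 5195 km.
At r₁ the circular-orbit speed is v₁ = √(μ/r₁) = 1.82513 km/s.
Transfer-orbit speed at r₁ (vis-viva): v_a = √[μ(2/r₁ − 1/a_t)] = 1.37767 km/s.
First burn Δv₁ = |v_a − v₁| = 0.4475 km/s.
At r₂, v₂ = √(μ/r₂) = 2.8916 km/s.
Transfer-orbit speed at r₂: v_p = √[μ(2/r₂ − 1/a_t)] = 3.4581 km/s.
Second burn Δv₂ = |v₂ − v_p| = 0.5665 km/s.
Total Δv = Δv₁ + Δv₂ = 1.014 km/s.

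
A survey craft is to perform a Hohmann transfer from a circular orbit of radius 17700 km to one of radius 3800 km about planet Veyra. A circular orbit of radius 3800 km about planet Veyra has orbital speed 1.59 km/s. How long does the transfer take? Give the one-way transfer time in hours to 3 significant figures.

From the circular-orbit relation v² = μ/r at r = 3800 km: μ = v²r = (1.59)² × 3800 = 9606.78 km³/s².
The Hohmann ellipse has a_t = (r₁ + r₂)/2 = 10750 km.
Half the transfer-orbit period gives t = π√(a_t³/μ) = 35725 s.
Converting: 35725 s ÷ 3600 s/hour = 9.92 hours.

t = 9.92 hours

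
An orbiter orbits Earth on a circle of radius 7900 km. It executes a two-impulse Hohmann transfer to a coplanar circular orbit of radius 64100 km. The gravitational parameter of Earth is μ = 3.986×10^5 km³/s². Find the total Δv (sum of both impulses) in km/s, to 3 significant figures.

Δv = 3.70 km/s

Transfer-ellipse semi-major axis a_t = (r₁ + r₂)/2 = (7900 + 64100)/2 = 36000 km.
Circular speed at r₁: v₁ = √(μ/r₁) = √(3.986×10^5/7900) = 7.103 km/s.
Transfer-orbit speed at r₁ (v² = μ(2/r − 1/a)): v_p = √[μ(2/r₁ − 1/a_t)] = 9.478 km/s.
First burn Δv₁ = |v_p − v₁| = 2.375 km/s.
Circular speed at r₂: v₂ = √(μ/r₂) = 2.494 km/s.
Transfer-orbit speed at r₂: v_a = √[μ(2/r₂ − 1/a_t)] = 1.168 km/s.
Second burn Δv₂ = |v₂ − v_a| = 1.326 km/s.
Δv = Δv₁ + Δv₂ = 2.375 + 1.326 = 3.701 km/s.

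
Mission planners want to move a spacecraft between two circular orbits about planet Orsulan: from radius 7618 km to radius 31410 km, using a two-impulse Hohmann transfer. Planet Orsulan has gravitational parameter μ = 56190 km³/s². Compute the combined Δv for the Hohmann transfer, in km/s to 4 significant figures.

Semi-major axis of the transfer orbit: a_t = (7618 + 31410)/2 = 19514 km.
Circular speed at r₁: v₁ = √(μ/r₁) = √(56190/7618) = 2.71587 km/s.
On the transfer ellipse at r₁, vis-viva gives v_p = √[μ(2/r₁ − 1/a_t)] = 3.44564 km/s.
First burn Δv₁ = |v_p − v₁| = 0.7298 km/s.
Circular speed at r₂: v₂ = √(μ/r₂) = 1.3375 km/s.
Transfer-orbit speed at r₂: v_a = √[μ(2/r₂ − 1/a_t)] = 0.83569 km/s.
Second burn Δv₂ = |v₂ − v_a| = 0.5018 km/s.
Δv = Δv₁ + Δv₂ = 0.7298 + 0.5018 = 1.232 km/s.

Δv = 1.232 km/s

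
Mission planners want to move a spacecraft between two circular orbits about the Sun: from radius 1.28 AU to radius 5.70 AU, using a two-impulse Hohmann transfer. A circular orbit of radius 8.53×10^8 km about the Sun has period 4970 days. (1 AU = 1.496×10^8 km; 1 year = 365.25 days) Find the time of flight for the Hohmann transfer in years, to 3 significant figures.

t = 3.26 years

From Kepler's third law T² = 4π²r³/μ at r = 8.53×10^8 km, T = 4970 days = 4970 × 86400 s = 4.29408×10^8 s: μ = 4π²r³/T² = 1.32882×10^11 km³/s².
In km: r₁ = 1.28 × 1.496×10^8 = 1.91488×10^8 km; r₂ = 5.70 × 1.496×10^8 = 8.5272×10^8 km.
The Hohmann ellipse has a_t = (r₁ + r₂)/2 = 5.22104×10^8 km.
By Kepler's third law the transfer-orbit period is T = 2π√(a_t³/μ), so t = T/2 = 1.028×10^8 s.
Converting: 1.028×10^8 s ÷ 3.15576×10^7 s/year (365.25 × 86400) = 3.26 years.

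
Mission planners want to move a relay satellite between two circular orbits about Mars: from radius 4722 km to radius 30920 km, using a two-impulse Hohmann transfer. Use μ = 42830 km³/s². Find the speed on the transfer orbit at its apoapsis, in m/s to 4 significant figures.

v = 605.8 m/s

Transfer-ellipse semi-major axis a_t = (r₁ + r₂)/2 = (4722 + 30920)/2 = 17821 km.
At apoapsis, r = 30920 km.
Vis-viva: v = √[μ(2/r − 1/a_t)] = √[42830 × (2/30920 − 1/17821)] = 0.6058 km/s.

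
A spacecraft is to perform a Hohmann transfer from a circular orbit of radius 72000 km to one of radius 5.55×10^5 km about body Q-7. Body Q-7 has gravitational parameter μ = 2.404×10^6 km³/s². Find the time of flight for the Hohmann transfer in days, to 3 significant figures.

Transfer-ellipse semi-major axis a_t = (r₁ + r₂)/2 = (72000 + 5.550×10^5)/2 = 3.135×10^5 km.
Transfer time t = π√(a_t³/μ) = π√((3.135×10^5)³ / 2.404×10^6) = 3.557×10^5 s.
Converting: 3.557×10^5 s ÷ 86400 s/day = 4.12 days.

t = 4.12 days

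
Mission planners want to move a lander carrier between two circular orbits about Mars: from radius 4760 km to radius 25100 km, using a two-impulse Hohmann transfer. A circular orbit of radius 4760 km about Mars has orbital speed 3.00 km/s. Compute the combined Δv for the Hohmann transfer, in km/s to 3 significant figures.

From the circular-orbit relation v² = μ/r at r = 4760 km: μ = v²r = (3.00)² × 4760 = 42840.0 km³/s².
Semi-major axis of the transfer orbit: a_t = (4760 + 25100)/2 = 14930 km.
Circular speed at r₁: v₁ = √(μ/r₁) = √(42840.0/4760) = 3.0000 km/s.
Transfer-orbit speed at r₁ (vis-viva): v_p = √[μ(2/r₁ − 1/a_t)] = 3.8898 km/s.
First burn Δv₁ = |v_p − v₁| = 0.8898 km/s.
At r₂, v₂ = √(μ/r₂) = 1.30644 km/s.
Transfer-orbit speed at r₂: v_a = √[μ(2/r₂ − 1/a_t)] = 0.737669 km/s.
Second burn Δv₂ = |v₂ − v_a| = 0.5688 km/s.
Total Δv = Δv₁ + Δv₂ = 1.459 km/s.

Δv = 1.46 km/s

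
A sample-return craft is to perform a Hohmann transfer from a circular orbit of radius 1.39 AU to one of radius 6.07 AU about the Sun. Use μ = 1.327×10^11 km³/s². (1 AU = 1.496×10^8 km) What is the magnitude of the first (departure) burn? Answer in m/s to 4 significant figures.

Δv₁ = 6964 m/s

In km: r₁ = 1.39 × 1.496×10^8 = 2.07944×10^8 km; r₂ = 6.07 × 1.496×10^8 = 9.08072×10^8 km.
Transfer-ellipse semi-major axis a_t = (r₁ + r₂)/2 = (2.07944×10^8 + 9.08072×10^8)/2 = 5.58008×10^8 km.
On the circular orbit at r = 2.07944×10^8 km, v_c = √(μ/r) = 25.262 km/s.
Vis-viva on the transfer ellipse at r = 2.07944×10^8 km gives v_t = √[μ(2/r − 1/a_t)] = 32.226 km/s.
Δv₁ = |v_t − v_c| = |32.226 − 25.262| = 6.964 km/s.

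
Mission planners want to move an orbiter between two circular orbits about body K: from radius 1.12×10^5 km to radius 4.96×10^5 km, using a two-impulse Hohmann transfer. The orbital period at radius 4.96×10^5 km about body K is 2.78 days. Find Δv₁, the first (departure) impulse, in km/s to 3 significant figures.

From Kepler's third law T² = 4π²r³/μ at r = 4.96×10^5 km, T = 2.78 days = 2.78 × 86400 s = 2.40192×10^5 s: μ = 4π²r³/T² = 8.35002×10^7 km³/s².
Transfer-ellipse semi-major axis a_t = (r₁ + r₂)/2 = (1.120×10^5 + 4.960×10^5)/2 = 3.040×10^5 km.
Circular speed at r = 1.120×10^5 km: v_c = √(μ/r) = 27.305 km/s.
Vis-viva on the transfer ellipse at r = 1.120×10^5 km gives v_t = √[μ(2/r − 1/a_t)] = 34.877 km/s.
Δv₁ = |v_t − v_c| = |34.877 − 27.305| = 7.572 km/s.

Δv₁ = 7.57 km/s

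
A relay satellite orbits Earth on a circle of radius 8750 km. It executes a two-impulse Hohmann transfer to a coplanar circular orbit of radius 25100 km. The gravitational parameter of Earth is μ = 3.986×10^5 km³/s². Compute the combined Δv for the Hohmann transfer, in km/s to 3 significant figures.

Δv = 2.59 km/s

Semi-major axis of the transfer orbit: a_t = (8750 + 25100)/2 = 16925 km.
Circular speed at r₁: v₁ = √(μ/r₁) = √(3.986×10^5/8750) = 6.749 km/s.
On the transfer ellipse at r₁, vis-viva gives v_p = √[μ(2/r₁ − 1/a_t)] = 8.219 km/s.
First burn Δv₁ = |v_p − v₁| = 1.470 km/s.
Circular speed at r₂: v₂ = √(μ/r₂) = 3.985 km/s.
Transfer-orbit speed at r₂: v_a = √[μ(2/r₂ − 1/a_t)] = 2.865 km/s.
Second burn Δv₂ = |v₂ − v_a| = 1.120 km/s.
Total Δv = Δv₁ + Δv₂ = 2.590 km/s.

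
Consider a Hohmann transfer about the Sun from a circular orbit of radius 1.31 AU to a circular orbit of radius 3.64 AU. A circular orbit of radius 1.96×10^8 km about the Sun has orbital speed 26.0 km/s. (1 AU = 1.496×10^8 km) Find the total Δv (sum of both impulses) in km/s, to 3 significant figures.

Δv = 9.78 km/s

From the circular-orbit relation v² = μ/r at r = 1.96×10^8 km: μ = v²r = (26.0)² × 1.96×10^8 = 1.32496×10^11 km³/s².
In km: r₁ = 1.31 × 1.496×10^8 = 1.95976×10^8 km; r₂ = 3.64 × 1.496×10^8 = 5.44544×10^8 km.
Transfer-ellipse semi-major axis a_t = (r₁ + r₂)/2 = (1.95976×10^8 + 5.44544×10^8)/2 = 3.7026×10^8 km.
At r₁ the circular-orbit speed is v₁ = √(μ/r₁) = 26.002 km/s.
Transfer-orbit speed at r₁ (v² = μ(2/r − 1/a)): v_p = √[μ(2/r₁ − 1/a_t)] = 31.533 km/s.
First burn Δv₁ = |v_p − v₁| = 5.531 km/s.
At r₂, v₂ = √(μ/r₂) = 15.60 km/s.
Transfer-orbit speed at r₂: v_a = √[μ(2/r₂ − 1/a_t)] = 11.35 km/s.
Second burn Δv₂ = |v₂ − v_a| = 4.250 km/s.
Total Δv = Δv₁ + Δv₂ = 9.781 km/s.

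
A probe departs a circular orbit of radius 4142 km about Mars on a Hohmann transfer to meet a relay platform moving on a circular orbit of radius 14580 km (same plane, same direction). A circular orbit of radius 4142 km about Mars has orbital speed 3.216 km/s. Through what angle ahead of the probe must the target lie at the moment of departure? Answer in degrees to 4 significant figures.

φ = 87.40°

From the circular-orbit relation v² = μ/r at r = 4142 km: μ = v²r = (3.216)² × 4142 = 42839.3 km³/s².
Semi-major axis of the transfer orbit: a_t = (4142 + 14580)/2 = 9361 km.
The half-period of the transfer ellipse is t = π√(a_t³/μ) = 13747 s.
The target's mean motion on its circular orbit is ω₂ = √(μ/r₂³) = 1.1757×10^-4 rad/s.
Angle swept by the target during transfer: ω₂·t = 1.6162 rad = 92.60°.
Arrival is 180° from departure on the ellipse, so φ = 180° − 92.60° = 87.40°.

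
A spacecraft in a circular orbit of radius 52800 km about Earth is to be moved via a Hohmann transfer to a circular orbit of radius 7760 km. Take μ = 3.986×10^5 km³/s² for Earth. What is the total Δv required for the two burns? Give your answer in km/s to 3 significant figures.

Δv = 3.65 km/s

The Hohmann ellipse has a_t = (r₁ + r₂)/2 = 30280 km.
Circular speed at r₁: v₁ = √(μ/r₁) = √(3.986×10^5/52800) = 2.748 km/s.
Transfer-orbit speed at r₁ (vis-viva equation): v_a = √[μ(2/r₁ − 1/a_t)] = 1.391 km/s.
First burn Δv₁ = |v_a − v₁| = 1.357 km/s.
At r₂, v₂ = √(μ/r₂) = 7.167 km/s.
Transfer-orbit speed at r₂: v_p = √[μ(2/r₂ − 1/a_t)] = 9.464 km/s.
Second burn Δv₂ = |v₂ − v_p| = 2.297 km/s.
Δv = Δv₁ + Δv₂ = 1.357 + 2.297 = 3.654 km/s.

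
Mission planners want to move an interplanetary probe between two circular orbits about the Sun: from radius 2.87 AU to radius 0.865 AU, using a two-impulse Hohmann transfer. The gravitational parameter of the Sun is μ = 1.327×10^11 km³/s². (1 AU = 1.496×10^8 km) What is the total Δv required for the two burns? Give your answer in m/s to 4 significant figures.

Δv = 13290 m/s

In km: r₁ = 2.87 × 1.496×10^8 = 4.29352×10^8 km; r₂ = 0.865 × 1.496×10^8 = 1.29404×10^8 km.
Transfer-ellipse semi-major axis a_t = (r₁ + r₂)/2 = (4.29352×10^8 + 1.29404×10^8)/2 = 2.79378×10^8 km.
At r₁ the circular-orbit speed is v₁ = √(μ/r₁) = 17.5804 km/s.
On the transfer ellipse at r₁, vis-viva gives v_a = √[μ(2/r₁ − 1/a_t)] = 11.9648 km/s.
First burn Δv₁ = |v_a − v₁| = 5.616 km/s.
Circular speed at r₂: v₂ = √(μ/r₂) = 32.023 km/s.
Transfer-orbit speed at r₂: v_p = √[μ(2/r₂ − 1/a_t)] = 39.698 km/s.
Second burn Δv₂ = |v₂ − v_p| = 7.675 km/s.
Δv = Δv₁ + Δv₂ = 5.616 + 7.675 = 13.29 km/s.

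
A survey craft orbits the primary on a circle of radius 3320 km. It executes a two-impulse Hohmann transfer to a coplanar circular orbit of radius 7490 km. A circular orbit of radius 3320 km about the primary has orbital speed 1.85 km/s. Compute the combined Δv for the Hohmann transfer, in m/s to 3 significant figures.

From the circular-orbit relation v² = μ/r at r = 3320 km: μ = v²r = (1.85)² × 3320 = 11362.7 km³/s².
Semi-major axis of the transfer orbit: a_t = (3320 + 7490)/2 = 5405 km.
At r₁ the circular-orbit speed is v₁ = √(μ/r₁) = 1.8500 km/s.
Transfer-orbit speed at r₁ (vis-viva): v_p = √[μ(2/r₁ − 1/a_t)] = 2.1778 km/s.
First burn Δv₁ = |v_p − v₁| = 0.3278 km/s.
At r₂, v₂ = √(μ/r₂) = 1.2317 km/s.
Transfer-orbit speed at r₂: v_a = √[μ(2/r₂ − 1/a_t)] = 0.96532 km/s.
Second burn Δv₂ = |v₂ − v_a| = 0.2664 km/s.
Total Δv = Δv₁ + Δv₂ = 0.5942 km/s.

Δv = 594 m/s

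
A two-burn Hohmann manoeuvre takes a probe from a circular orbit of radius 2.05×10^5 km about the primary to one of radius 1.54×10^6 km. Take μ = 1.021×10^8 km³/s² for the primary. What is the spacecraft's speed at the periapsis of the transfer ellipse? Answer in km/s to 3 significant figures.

Semi-major axis of the transfer orbit: a_t = (2.050×10^5 + 1.540×10^6)/2 = 8.725×10^5 km.
At periapsis, r = 2.050×10^5 km.
Vis-viva: v = √[μ(2/r − 1/a_t)] = √[1.021×10^8 × (2/2.050×10^5 − 1/8.725×10^5)] = 29.65 km/s.

v = 29.6 km/s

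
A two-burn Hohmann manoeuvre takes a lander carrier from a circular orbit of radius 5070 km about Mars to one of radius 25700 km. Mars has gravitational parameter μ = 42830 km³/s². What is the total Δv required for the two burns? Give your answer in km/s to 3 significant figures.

Δv = 1.40 km/s

Transfer-ellipse semi-major axis a_t = (r₁ + r₂)/2 = (5070 + 25700)/2 = 15385 km.
At r₁ the circular-orbit speed is v₁ = √(μ/r₁) = 2.9065 km/s.
On the transfer ellipse at r₁, vis-viva gives v_p = √[μ(2/r₁ − 1/a_t)] = 3.7565 km/s.
First burn Δv₁ = |v_p − v₁| = 0.8500 km/s.
Circular speed at r₂: v₂ = √(μ/r₂) = 1.291 km/s.
Transfer-orbit speed at r₂: v_a = √[μ(2/r₂ − 1/a_t)] = 0.7411 km/s.
Second burn Δv₂ = |v₂ − v_a| = 0.5499 km/s.
Δv = Δv₁ + Δv₂ = 0.8500 + 0.5499 = 1.400 km/s.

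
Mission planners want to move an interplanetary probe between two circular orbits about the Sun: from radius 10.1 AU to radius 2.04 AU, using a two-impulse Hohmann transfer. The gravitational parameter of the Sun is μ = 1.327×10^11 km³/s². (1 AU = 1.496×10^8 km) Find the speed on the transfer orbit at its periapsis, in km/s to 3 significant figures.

v = 26.9 km/s

In km: r₁ = 10.1 × 1.496×10^8 = 1.51096×10^9 km; r₂ = 2.04 × 1.496×10^8 = 3.05184×10^8 km.
Semi-major axis of the transfer orbit: a_t = (1.51096×10^9 + 3.05184×10^8)/2 = 9.08072×10^8 km.
At periapsis, r = 3.05184×10^8 km.
From the vis-viva equation, v = √[μ(2/r − 1/a_t)] = 26.90 km/s.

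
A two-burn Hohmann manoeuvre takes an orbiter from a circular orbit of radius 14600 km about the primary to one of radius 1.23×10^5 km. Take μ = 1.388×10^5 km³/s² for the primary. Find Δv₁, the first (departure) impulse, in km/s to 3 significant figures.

Δv₁ = 1.04 km/s

Semi-major axis of the transfer orbit: a_t = (14600 + 1.230×10^5)/2 = 68800 km.
Circular speed at r = 14600 km: v_c = √(μ/r) = 3.0833 km/s.
Transfer-orbit speed at the same r (vis-viva, a = a_t): v_t = √[μ(2/r − 1/a_t)] = 4.1227 km/s.
Δv₁ = |v_t − v_c| = |4.1227 − 3.0833| = 1.039 km/s.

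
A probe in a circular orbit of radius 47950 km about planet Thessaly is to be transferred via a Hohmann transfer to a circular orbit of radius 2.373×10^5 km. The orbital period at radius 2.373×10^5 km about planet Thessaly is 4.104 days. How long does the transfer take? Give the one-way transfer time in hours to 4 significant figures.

From Kepler's third law T² = 4π²r³/μ at r = 2.373×10^5 km, T = 4.104 days = 4.104 × 86400 s = 3.545856×10^5 s: μ = 4π²r³/T² = 4.19576×10^6 km³/s².
Semi-major axis of the transfer orbit: a_t = (47950 + 2.373×10^5)/2 = 1.42625×10^5 km.
Transfer time t = π√(a_t³/μ) = π√((1.42625×10^5)³ / 4.19576×10^6) = 82610 s.
Converting: 82610 s ÷ 3600 s/hour = 22.95 hours.

t = 22.95 hours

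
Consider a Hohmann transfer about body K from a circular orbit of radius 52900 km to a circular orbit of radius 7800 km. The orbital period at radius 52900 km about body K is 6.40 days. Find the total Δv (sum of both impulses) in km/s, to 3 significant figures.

From Kepler's third law T² = 4π²r³/μ at r = 52900 km, T = 6.40 days = 6.40 × 86400 s = 5.5296×10^5 s: μ = 4π²r³/T² = 19113.5 km³/s².
Transfer-ellipse semi-major axis a_t = (r₁ + r₂)/2 = (52900 + 7800)/2 = 30350 km.
Circular speed at r₁: v₁ = √(μ/r₁) = √(19113.5/52900) = 0.601093 km/s.
Transfer-orbit speed at r₁ (vis-viva): v_a = √[μ(2/r₁ − 1/a_t)] = 0.304726 km/s.
First burn Δv₁ = |v_a − v₁| = 0.296367 km/s.
At r₂, v₂ = √(μ/r₂) = 1.5653893 km/s.
Transfer-orbit speed at r₂: v_p = √[μ(2/r₂ − 1/a_t)] = 2.0666686 km/s.
Second burn Δv₂ = |v₂ − v_p| = 0.501279 km/s.
Δv = Δv₁ + Δv₂ = 0.296367 + 0.501279 = 0.7976 km/s.

Δv = 0.798 km/s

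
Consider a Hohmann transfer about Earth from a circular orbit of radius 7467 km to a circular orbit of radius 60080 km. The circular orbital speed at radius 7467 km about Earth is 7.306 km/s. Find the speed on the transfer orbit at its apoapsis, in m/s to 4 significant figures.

v = 1211 m/s

From the circular-orbit relation v² = μ/r at r = 7467 km: μ = v²r = (7.306)² × 7467 = 3.98571×10^5 km³/s².
The Hohmann ellipse has a_t = (r₁ + r₂)/2 = 33773.5 km.
The apoapsis of the transfer ellipse is at r = 60080 km.
From the vis-viva equation, v = √[μ(2/r − 1/a_t)] = 1.211 km/s.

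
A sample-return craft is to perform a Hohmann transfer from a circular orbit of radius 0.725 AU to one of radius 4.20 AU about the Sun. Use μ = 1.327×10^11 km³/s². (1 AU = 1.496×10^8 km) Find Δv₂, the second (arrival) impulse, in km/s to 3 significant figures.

In km: r₁ = 0.725 × 1.496×10^8 = 1.0846×10^8 km; r₂ = 4.20 × 1.496×10^8 = 6.2832×10^8 km.
Transfer-ellipse semi-major axis a_t = (r₁ + r₂)/2 = (1.0846×10^8 + 6.2832×10^8)/2 = 3.6839×10^8 km.
Circular speed at r = 6.2832×10^8 km: v_c = √(μ/r) = 14.5327 km/s.
Transfer-orbit speed at the same r (vis-viva, a = a_t): v_t = √[μ(2/r − 1/a_t)] = 7.88544 km/s.
Δv₂ = |v_t − v_c| = |7.88544 − 14.5327| = 6.647 km/s.

Δv₂ = 6.65 km/s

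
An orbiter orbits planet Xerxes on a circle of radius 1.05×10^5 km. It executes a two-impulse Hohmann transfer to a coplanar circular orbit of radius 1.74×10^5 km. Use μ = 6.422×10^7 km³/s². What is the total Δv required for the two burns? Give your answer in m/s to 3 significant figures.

Δv = 5430 m/s

Transfer-ellipse semi-major axis a_t = (r₁ + r₂)/2 = (1.050×10^5 + 1.740×10^5)/2 = 1.395×10^5 km.
At r₁ the circular-orbit speed is v₁ = √(μ/r₁) = 24.731 km/s.
Transfer-orbit speed at r₁ (v² = μ(2/r − 1/a)): v_p = √[μ(2/r₁ − 1/a_t)] = 27.620 km/s.
First burn Δv₁ = |v_p − v₁| = 2.889 km/s.
At r₂, v₂ = √(μ/r₂) = 19.211 km/s.
Transfer-orbit speed at r₂: v_a = √[μ(2/r₂ − 1/a_t)] = 16.667 km/s.
Second burn Δv₂ = |v₂ − v_a| = 2.544 km/s.
Total Δv = Δv₁ + Δv₂ = 5.433 km/s.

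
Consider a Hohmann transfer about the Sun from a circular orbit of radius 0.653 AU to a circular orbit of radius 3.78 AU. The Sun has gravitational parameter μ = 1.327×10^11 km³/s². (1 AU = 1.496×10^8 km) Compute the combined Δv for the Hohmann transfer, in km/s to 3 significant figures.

In km: r₁ = 0.653 × 1.496×10^8 = 9.76888×10^7 km; r₂ = 3.78 × 1.496×10^8 = 5.65488×10^8 km.
Transfer-ellipse semi-major axis a_t = (r₁ + r₂)/2 = (9.76888×10^7 + 5.65488×10^8)/2 = 3.315884×10^8 km.
Circular speed at r₁: v₁ = √(μ/r₁) = √(1.327×10^11/9.76888×10^7) = 36.856 km/s.
On the transfer ellipse at r₁, v² = μ(2/r − 1/a) gives v_p = √[μ(2/r₁ − 1/a_t)] = 48.131 km/s.
First burn Δv₁ = |v_p − v₁| = 11.275 km/s.
Circular speed at r₂: v₂ = √(μ/r₂) = 15.3188 km/s.
Transfer-orbit speed at r₂: v_a = √[μ(2/r₂ − 1/a_t)] = 8.31470 km/s.
Second burn Δv₂ = |v₂ − v_a| = 7.0041 km/s.
Total Δv = Δv₁ + Δv₂ = 18.28 km/s.

Δv = 18.3 km/s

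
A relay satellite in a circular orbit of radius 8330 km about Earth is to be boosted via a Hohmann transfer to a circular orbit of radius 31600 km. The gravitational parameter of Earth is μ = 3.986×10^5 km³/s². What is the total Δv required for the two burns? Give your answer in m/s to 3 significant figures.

The Hohmann ellipse has a_t = (r₁ + r₂)/2 = 19965 km.
At r₁ the circular-orbit speed is v₁ = √(μ/r₁) = 6.9175 km/s.
Transfer-orbit speed at r₁ (v² = μ(2/r − 1/a)): v_p = √[μ(2/r₁ − 1/a_t)] = 8.7027 km/s.
First burn Δv₁ = |v_p − v₁| = 1.785 km/s.
Circular speed at r₂: v₂ = √(μ/r₂) = 3.552 km/s.
Transfer-orbit speed at r₂: v_a = √[μ(2/r₂ − 1/a_t)] = 2.294 km/s.
Second burn Δv₂ = |v₂ − v_a| = 1.258 km/s.
Total Δv = Δv₁ + Δv₂ = 3.043 km/s.

Δv = 3040 m/s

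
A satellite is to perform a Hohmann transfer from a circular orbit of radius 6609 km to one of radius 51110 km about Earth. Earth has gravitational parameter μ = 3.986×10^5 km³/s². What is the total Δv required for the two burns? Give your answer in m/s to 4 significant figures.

Semi-major axis of the transfer orbit: a_t = (6609 + 51110)/2 = 28859.5 km.
Circular speed at r₁: v₁ = √(μ/r₁) = √(3.986×10^5/6609) = 7.7661 km/s.
Transfer-orbit speed at r₁ (v² = μ(2/r − 1/a)): v_p = √[μ(2/r₁ − 1/a_t)] = 10.335 km/s.
First burn Δv₁ = |v_p − v₁| = 2.569 km/s.
Circular speed at r₂: v₂ = √(μ/r₂) = 2.7926 km/s.
Transfer-orbit speed at r₂: v_a = √[μ(2/r₂ − 1/a_t)] = 1.3364 km/s.
Second burn Δv₂ = |v₂ − v_a| = 1.456 km/s.
Δv = Δv₁ + Δv₂ = 2.569 + 1.456 = 4.025 km/s.

Δv = 4025 m/s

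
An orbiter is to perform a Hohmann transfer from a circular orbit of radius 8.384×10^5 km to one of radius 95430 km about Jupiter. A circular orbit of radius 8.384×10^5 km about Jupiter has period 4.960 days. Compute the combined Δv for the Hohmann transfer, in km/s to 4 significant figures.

Δv = 19.12 km/s

From Kepler's third law T² = 4π²r³/μ at r = 8.384×10^5 km, T = 4.960 days = 4.960 × 86400 s = 4.28544×10^5 s: μ = 4π²r³/T² = 1.26684×10^8 km³/s².
Transfer-ellipse semi-major axis a_t = (r₁ + r₂)/2 = (8.384×10^5 + 95430)/2 = 4.66915×10^5 km.
At r₁ the circular-orbit speed is v₁ = √(μ/r₁) = 12.29237 km/s.
Transfer-orbit speed at r₁ (vis-viva equation): v_a = √[μ(2/r₁ − 1/a_t)] = 5.557241 km/s.
First burn Δv₁ = |v_a − v₁| = 6.7351 km/s.
Circular speed at r₂: v₂ = √(μ/r₂) = 36.435 km/s.
Transfer-orbit speed at r₂: v_p = √[μ(2/r₂ − 1/a_t)] = 48.823 km/s.
Second burn Δv₂ = |v₂ − v_p| = 12.388 km/s.
Total Δv = Δv₁ + Δv₂ = 19.12 km/s.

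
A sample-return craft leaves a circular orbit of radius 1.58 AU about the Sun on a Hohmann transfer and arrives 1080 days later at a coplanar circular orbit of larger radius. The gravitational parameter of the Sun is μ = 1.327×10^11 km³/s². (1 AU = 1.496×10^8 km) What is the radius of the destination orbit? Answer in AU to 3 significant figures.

r₂ = 4.96 AU

In km: r₁ = 1.58 × 1.496×10^8 = 2.36368×10^8 km.
Transfer time t = 1080 days = 9.3312×10^7 s, and t = π√(a_t³/μ).
So a_t = (μ t²/π²)^(1/3) = (1.327×10^11 × (9.3312×10^7)² / π²)^(1/3) = 4.8920×10^8 km.
Since a_t = (r₁ + r₂)/2, r₂ = 2a_t − r₁ = 2×4.8920×10^8 − 2.36368×10^8 = 7.42032×10^8 km.
In AU: r₂ = 7.42032×10^8 / 1.496×10^8 = 4.96 AU.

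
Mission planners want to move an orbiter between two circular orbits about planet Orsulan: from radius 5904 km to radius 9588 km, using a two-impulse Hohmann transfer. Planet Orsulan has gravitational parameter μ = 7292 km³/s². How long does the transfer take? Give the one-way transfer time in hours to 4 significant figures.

Semi-major axis of the transfer orbit: a_t = (5904 + 9588)/2 = 7746 km.
By Kepler's third law the transfer-orbit period is T = 2π√(a_t³/μ), so t = T/2 = 25080 s.
Converting: 25080 s ÷ 3600 s/hour = 6.967 hours.

t = 6.967 hours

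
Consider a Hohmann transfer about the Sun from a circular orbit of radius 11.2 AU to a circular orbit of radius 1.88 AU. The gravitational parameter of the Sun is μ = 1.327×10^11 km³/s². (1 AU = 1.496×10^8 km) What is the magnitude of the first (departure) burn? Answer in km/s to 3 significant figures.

In km: r₁ = 11.2 × 1.496×10^8 = 1.67552×10^9 km; r₂ = 1.88 × 1.496×10^8 = 2.81248×10^8 km.
Transfer-ellipse semi-major axis a_t = (r₁ + r₂)/2 = (1.67552×10^9 + 2.81248×10^8)/2 = 9.78384×10^8 km.
Circular speed at r = 1.67552×10^9 km: v_c = √(μ/r) = 8.899 km/s.
Vis-viva on the transfer ellipse at r = 1.67552×10^9 km gives v_t = √[μ(2/r − 1/a_t)] = 4.771 km/s.
Δv₁ = |v_t − v_c| = |4.771 − 8.899| = 4.128 km/s.

Δv₁ = 4.13 km/s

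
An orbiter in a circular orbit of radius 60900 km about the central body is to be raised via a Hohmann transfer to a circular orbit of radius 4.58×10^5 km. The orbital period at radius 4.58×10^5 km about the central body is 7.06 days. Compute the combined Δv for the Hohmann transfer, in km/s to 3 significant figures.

Δv = 6.68 km/s

From Kepler's third law T² = 4π²r³/μ at r = 4.58×10^5 km, T = 7.06 days = 7.06 × 86400 s = 6.09984×10^5 s: μ = 4π²r³/T² = 1.01934×10^7 km³/s².
Semi-major axis of the transfer orbit: a_t = (60900 + 4.580×10^5)/2 = 2.5945×10^5 km.
Circular speed at r₁: v₁ = √(μ/r₁) = √(1.01934×10^7/60900) = 12.9375 km/s.
On the transfer ellipse at r₁, vis-viva equation gives v_p = √[μ(2/r₁ − 1/a_t)] = 17.1892 km/s.
First burn Δv₁ = |v_p − v₁| = 4.252 km/s.
Circular speed at r₂: v₂ = √(μ/r₂) = 4.718 km/s.
Transfer-orbit speed at r₂: v_a = √[μ(2/r₂ − 1/a_t)] = 2.286 km/s.
Second burn Δv₂ = |v₂ − v_a| = 2.432 km/s.
Total Δv = Δv₁ + Δv₂ = 6.684 km/s.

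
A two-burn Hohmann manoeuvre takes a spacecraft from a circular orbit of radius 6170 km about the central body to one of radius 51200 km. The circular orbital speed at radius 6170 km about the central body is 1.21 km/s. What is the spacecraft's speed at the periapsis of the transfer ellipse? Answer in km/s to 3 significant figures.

From the circular-orbit relation v² = μ/r at r = 6170 km: μ = v²r = (1.21)² × 6170 = 9033.50 km³/s².
Transfer-ellipse semi-major axis a_t = (r₁ + r₂)/2 = (6170 + 51200)/2 = 28685 km.
The periapsis of the transfer ellipse is at r = 6170 km.
Vis-viva: v = √[μ(2/r − 1/a_t)] = √[9033.50 × (2/6170 − 1/28685)] = 1.617 km/s.

v = 1.62 km/s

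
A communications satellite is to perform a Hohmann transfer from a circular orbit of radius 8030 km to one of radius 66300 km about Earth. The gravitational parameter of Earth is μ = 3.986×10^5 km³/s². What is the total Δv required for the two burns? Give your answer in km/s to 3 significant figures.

Semi-major axis of the transfer orbit: a_t = (8030 + 66300)/2 = 37165 km.
Circular speed at r₁: v₁ = √(μ/r₁) = √(3.986×10^5/8030) = 7.045 km/s.
On the transfer ellipse at r₁, vis-viva gives v_p = √[μ(2/r₁ − 1/a_t)] = 9.410 km/s.
First burn Δv₁ = |v_p − v₁| = 2.365 km/s.
Circular speed at r₂: v₂ = √(μ/r₂) = 2.452 km/s.
Transfer-orbit speed at r₂: v_a = √[μ(2/r₂ − 1/a_t)] = 1.140 km/s.
Second burn Δv₂ = |v₂ − v_a| = 1.312 km/s.
Δv = Δv₁ + Δv₂ = 2.365 + 1.312 = 3.677 km/s.

Δv = 3.68 km/s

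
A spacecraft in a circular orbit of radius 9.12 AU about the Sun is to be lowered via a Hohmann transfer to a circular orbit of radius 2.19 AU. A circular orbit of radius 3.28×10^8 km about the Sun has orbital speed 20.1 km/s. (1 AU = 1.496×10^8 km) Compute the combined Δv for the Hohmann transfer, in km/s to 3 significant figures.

From the circular-orbit relation v² = μ/r at r = 3.28×10^8 km: μ = v²r = (20.1)² × 3.28×10^8 = 1.32515×10^11 km³/s².
In km: r₁ = 9.12 × 1.496×10^8 = 1.364352×10^9 km; r₂ = 2.19 × 1.496×10^8 = 3.27624×10^8 km.
The Hohmann ellipse has a_t = (r₁ + r₂)/2 = 8.45988×10^8 km.
Circular speed at r₁: v₁ = √(μ/r₁) = √(1.32515×10^11/1.364352×10^9) = 9.855 km/s.
Transfer-orbit speed at r₁ (v² = μ(2/r − 1/a)): v_a = √[μ(2/r₁ − 1/a_t)] = 6.133 km/s.
First burn Δv₁ = |v_a − v₁| = 3.722 km/s.
At r₂, v₂ = √(μ/r₂) = 20.1115 km/s.
Transfer-orbit speed at r₂: v_p = √[μ(2/r₂ − 1/a_t)] = 25.5403 km/s.
Second burn Δv₂ = |v₂ − v_p| = 5.429 km/s.
Total Δv = Δv₁ + Δv₂ = 9.151 km/s.

Δv = 9.15 km/s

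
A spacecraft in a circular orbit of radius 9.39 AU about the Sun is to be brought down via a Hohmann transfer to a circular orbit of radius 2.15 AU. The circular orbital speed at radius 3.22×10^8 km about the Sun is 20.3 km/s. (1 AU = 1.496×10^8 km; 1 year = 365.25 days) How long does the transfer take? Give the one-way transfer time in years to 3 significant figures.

From the circular-orbit relation v² = μ/r at r = 3.22×10^8 km: μ = v²r = (20.3)² × 3.22×10^8 = 1.32693×10^11 km³/s².
In km: r₁ = 9.39 × 1.496×10^8 = 1.404744×10^9 km; r₂ = 2.15 × 1.496×10^8 = 3.2164×10^8 km.
The Hohmann ellipse has a_t = (r₁ + r₂)/2 = 8.63192×10^8 km.
By Kepler's third law the transfer-orbit period is T = 2π√(a_t³/μ), so t = T/2 = 2.187×10^8 s.
Converting: 2.187×10^8 s ÷ 3.15576×10^7 s/year (365.25 × 86400) = 6.93 years.

t = 6.93 years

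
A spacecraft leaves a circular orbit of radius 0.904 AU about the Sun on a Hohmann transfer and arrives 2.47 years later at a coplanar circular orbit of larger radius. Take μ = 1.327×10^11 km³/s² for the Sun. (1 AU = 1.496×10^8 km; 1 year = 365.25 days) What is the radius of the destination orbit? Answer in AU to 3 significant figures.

r₂ = 4.90 AU

In km: r₁ = 0.904 × 1.496×10^8 = 1.352384×10^8 km.
Transfer time t = 2.47 years × 365.25 × 86400 s = 7.7947272×10^7 s, and t = π√(a_t³/μ).
So a_t = (μ t²/π²)^(1/3) = (1.327×10^11 × (7.7947272×10^7)² / π²)^(1/3) = 4.3390×10^8 km.
Since a_t = (r₁ + r₂)/2, r₂ = 2a_t − r₁ = 2×4.3390×10^8 − 1.352384×10^8 = 7.325616×10^8 km.
In AU: r₂ = 7.325616×10^8 / 1.496×10^8 = 4.90 AU.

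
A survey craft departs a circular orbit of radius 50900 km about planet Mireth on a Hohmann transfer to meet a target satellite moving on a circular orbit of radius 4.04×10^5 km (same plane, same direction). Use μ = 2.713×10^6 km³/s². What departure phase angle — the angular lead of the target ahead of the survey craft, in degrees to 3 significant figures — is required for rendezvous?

Transfer-ellipse semi-major axis a_t = (r₁ + r₂)/2 = (50900 + 4.040×10^5)/2 = 2.2745×10^5 km.
Transfer time t = π√(a_t³/μ) = 2.069×10^5 s.
Target angular speed ω₂ = √(μ/r₂³) = 6.414×10^-6 rad/s.
Angle swept by the target during transfer: ω₂·t = 1.3271 rad = 76.04°.
Arrival is 180° from departure on the ellipse, so φ = 180° − 76.04° = 104°.

φ = 104°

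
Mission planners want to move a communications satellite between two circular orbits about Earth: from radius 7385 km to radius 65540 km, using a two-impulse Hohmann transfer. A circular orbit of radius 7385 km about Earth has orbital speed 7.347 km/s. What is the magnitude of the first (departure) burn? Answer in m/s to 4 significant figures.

Δv₁ = 2503 m/s

From the circular-orbit relation v² = μ/r at r = 7385 km: μ = v²r = (7.347)² × 7385 = 3.98631×10^5 km³/s².
Transfer-ellipse semi-major axis a_t = (r₁ + r₂)/2 = (7385 + 65540)/2 = 36462.5 km.
On the circular orbit at r = 7385 km, v_c = √(μ/r) = 7.347 km/s.
Transfer-orbit speed at the same r (vis-viva, a = a_t): v_t = √[μ(2/r − 1/a_t)] = 9.850 km/s.
Δv₁ = |v_t − v_c| = |9.850 − 7.347| = 2.503 km/s.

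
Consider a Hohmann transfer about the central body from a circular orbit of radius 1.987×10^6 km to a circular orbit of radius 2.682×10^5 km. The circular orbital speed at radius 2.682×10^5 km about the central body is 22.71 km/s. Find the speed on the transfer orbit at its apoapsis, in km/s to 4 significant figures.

v = 4.069 km/s

From the circular-orbit relation v² = μ/r at r = 2.682×10^5 km: μ = v²r = (22.71)² × 2.682×10^5 = 1.38323×10^8 km³/s².
Transfer-ellipse semi-major axis a_t = (r₁ + r₂)/2 = (1.987×10^6 + 2.682×10^5)/2 = 1.1276×10^6 km.
At apoapsis, r = 1.987×10^6 km.
Vis-viva: v = √[μ(2/r − 1/a_t)] = √[1.38323×10^8 × (2/1.987×10^6 − 1/1.1276×10^6)] = 4.069 km/s.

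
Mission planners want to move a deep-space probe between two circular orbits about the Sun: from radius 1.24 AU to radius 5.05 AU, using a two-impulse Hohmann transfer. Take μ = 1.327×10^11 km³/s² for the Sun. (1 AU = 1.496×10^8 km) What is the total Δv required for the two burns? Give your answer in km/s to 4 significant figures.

In km: r₁ = 1.24 × 1.496×10^8 = 1.85504×10^8 km; r₂ = 5.05 × 1.496×10^8 = 7.5548×10^8 km.
The Hohmann ellipse has a_t = (r₁ + r₂)/2 = 4.70492×10^8 km.
Circular speed at r₁: v₁ = √(μ/r₁) = √(1.327×10^11/1.85504×10^8) = 26.746 km/s.
On the transfer ellipse at r₁, v² = μ(2/r − 1/a) gives v_p = √[μ(2/r₁ − 1/a_t)] = 33.892 km/s.
First burn Δv₁ = |v_p − v₁| = 7.146 km/s.
Circular speed at r₂: v₂ = √(μ/r₂) = 13.253 km/s.
Transfer-orbit speed at r₂: v_a = √[μ(2/r₂ − 1/a_t)] = 8.3219 km/s.
Second burn Δv₂ = |v₂ − v_a| = 4.931 km/s.
Δv = Δv₁ + Δv₂ = 7.146 + 4.931 = 12.08 km/s.

Δv = 12.08 km/s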